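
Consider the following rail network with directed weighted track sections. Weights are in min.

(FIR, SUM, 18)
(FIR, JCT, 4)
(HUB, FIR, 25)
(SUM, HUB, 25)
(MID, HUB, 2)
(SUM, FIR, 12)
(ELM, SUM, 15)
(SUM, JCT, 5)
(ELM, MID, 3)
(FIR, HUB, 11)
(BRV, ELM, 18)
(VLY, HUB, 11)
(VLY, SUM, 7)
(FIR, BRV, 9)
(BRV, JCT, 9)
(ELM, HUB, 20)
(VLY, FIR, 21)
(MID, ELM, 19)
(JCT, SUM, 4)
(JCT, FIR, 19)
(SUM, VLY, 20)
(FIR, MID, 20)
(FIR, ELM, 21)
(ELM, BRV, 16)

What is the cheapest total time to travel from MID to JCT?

Settle nodes by increasing distance from MID:
MID: 0
HUB: 2  (via MID)
ELM: 19  (via MID)
FIR: 27  (via HUB)
JCT: 31  (via FIR)
Shortest route: MID–HUB–FIR–JCT = 31 min.

31 min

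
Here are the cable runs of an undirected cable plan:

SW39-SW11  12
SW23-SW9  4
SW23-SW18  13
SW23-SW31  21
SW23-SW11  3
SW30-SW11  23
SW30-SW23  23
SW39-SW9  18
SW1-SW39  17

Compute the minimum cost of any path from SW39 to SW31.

36

Candidate routes:
SW39 - SW9 - SW23 - SW31: 18+4+21 = 43
SW39 - SW11 - SW30 - SW23 - SW31: 12+23+23+21 = 79
SW39 - SW11 - SW23 - SW31: 12+3+21 = 36
The minimum is 36 via SW39 - SW11 - SW23 - SW31.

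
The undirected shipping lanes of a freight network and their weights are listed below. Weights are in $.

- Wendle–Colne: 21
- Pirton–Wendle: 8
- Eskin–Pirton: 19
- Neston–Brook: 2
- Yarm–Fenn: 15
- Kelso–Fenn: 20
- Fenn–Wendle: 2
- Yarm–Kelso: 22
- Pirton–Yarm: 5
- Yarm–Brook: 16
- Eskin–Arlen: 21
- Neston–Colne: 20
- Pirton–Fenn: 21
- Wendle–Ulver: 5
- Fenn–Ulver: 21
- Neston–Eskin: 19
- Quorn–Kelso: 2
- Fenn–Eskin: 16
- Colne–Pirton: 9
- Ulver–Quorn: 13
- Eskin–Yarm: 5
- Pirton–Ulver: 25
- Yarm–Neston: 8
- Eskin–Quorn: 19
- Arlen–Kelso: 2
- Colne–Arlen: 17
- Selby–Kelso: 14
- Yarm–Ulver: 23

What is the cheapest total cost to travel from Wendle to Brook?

$23

Candidate routes:
Wendle–Fenn–Yarm–Neston–Brook: 2+15+8+2 = 27
Wendle–Fenn–Yarm–Brook: 2+15+16 = 33
Wendle–Pirton–Yarm–Neston–Brook: 8+5+8+2 = 23
Wendle–Pirton–Yarm–Brook: 8+5+16 = 29
The minimum is $23 via Wendle–Pirton–Yarm–Neston–Brook.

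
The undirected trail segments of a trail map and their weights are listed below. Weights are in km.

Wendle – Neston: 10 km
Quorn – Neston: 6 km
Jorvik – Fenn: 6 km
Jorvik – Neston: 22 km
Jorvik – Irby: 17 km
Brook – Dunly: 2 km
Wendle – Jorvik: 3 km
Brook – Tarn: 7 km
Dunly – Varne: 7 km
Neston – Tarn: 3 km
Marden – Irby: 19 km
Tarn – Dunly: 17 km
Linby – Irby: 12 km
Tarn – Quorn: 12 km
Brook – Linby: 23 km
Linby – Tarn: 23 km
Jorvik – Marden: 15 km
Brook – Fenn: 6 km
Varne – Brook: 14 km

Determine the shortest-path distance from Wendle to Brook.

Candidate routes:
Wendle–Jorvik–Fenn–Brook: 3+6+6 = 15
Wendle–Neston–Tarn–Dunly–Brook: 10+3+17+2 = 32
Wendle–Neston–Tarn–Brook: 10+3+7 = 20
Cheapest is Wendle–Jorvik–Fenn–Brook at 15 km.

15 km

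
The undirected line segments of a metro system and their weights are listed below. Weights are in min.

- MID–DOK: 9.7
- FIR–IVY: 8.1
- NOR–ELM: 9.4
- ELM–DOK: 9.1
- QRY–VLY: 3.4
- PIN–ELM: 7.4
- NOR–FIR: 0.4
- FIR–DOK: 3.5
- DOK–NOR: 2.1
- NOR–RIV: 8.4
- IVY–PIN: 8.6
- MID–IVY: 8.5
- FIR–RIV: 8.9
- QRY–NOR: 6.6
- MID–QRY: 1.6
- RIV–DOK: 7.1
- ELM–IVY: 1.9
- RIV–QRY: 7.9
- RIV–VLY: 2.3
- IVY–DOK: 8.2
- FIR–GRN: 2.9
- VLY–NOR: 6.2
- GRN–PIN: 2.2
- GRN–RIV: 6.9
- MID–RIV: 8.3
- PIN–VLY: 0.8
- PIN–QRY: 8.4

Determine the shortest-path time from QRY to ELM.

11.6 min

Running Dijkstra from QRY:
QRY: 0
MID: 1.6  (via QRY)
VLY: 3.4  (via QRY)
PIN: 4.2  (via VLY)
RIV: 5.7  (via VLY)
GRN: 6.4  (via PIN)
NOR: 6.6  (via QRY)
FIR: 7  (via NOR)
DOK: 8.7  (via NOR)
IVY: 10.1  (via MID)
ELM: 11.6  (via PIN)
Shortest route: QRY–VLY–PIN–ELM = 11.6 min.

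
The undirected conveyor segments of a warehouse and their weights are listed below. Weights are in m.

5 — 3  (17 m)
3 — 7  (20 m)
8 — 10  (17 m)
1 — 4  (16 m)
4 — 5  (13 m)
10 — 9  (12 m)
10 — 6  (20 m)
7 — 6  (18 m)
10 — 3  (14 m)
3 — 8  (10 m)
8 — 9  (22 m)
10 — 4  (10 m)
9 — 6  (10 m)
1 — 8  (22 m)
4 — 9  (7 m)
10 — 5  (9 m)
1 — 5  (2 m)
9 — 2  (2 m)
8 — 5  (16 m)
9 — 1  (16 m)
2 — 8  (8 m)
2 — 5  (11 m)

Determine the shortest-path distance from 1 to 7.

Settle nodes by increasing distance from 1:
1: 0
5: 2  (via 1)
10: 11  (via 5)
2: 13  (via 5)
4: 15  (via 5)
9: 15  (via 2)
8: 18  (via 5)
3: 19  (via 5)
6: 25  (via 9)
7: 39  (via 3)
Shortest route: 1–5–3–7 = 39 m.

39 m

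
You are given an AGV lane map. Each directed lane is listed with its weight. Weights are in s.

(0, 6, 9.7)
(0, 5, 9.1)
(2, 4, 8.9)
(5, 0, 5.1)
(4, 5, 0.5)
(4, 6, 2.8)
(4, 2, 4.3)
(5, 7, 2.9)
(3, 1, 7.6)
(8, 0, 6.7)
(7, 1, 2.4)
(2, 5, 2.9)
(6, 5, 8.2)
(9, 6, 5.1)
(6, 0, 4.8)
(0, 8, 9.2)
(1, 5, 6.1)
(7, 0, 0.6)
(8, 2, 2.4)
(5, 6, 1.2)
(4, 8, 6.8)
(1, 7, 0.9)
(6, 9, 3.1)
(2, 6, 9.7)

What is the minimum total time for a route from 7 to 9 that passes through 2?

Shortest 7→2: 7 → 0 → 8 → 2 = 12.2
Best 2 to 9: 2 → 5 → 6 → 9 costing 7.2
Total via 2: 12.2 + 7.2 = 19.4 s.

19.4 s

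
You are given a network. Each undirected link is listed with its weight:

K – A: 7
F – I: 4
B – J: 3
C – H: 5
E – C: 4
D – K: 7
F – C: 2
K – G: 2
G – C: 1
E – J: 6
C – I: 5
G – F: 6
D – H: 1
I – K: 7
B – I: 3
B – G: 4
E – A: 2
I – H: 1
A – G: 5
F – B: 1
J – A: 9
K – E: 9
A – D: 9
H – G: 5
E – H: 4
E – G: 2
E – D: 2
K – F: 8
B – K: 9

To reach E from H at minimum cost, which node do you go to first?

Compare a few routes:
H → E: 4 = 4
H → D → E: 1+2 = 3
H → G → E: 5+2 = 7
The minimum is 3 via H → D → E.
So from H the first move is to D.

D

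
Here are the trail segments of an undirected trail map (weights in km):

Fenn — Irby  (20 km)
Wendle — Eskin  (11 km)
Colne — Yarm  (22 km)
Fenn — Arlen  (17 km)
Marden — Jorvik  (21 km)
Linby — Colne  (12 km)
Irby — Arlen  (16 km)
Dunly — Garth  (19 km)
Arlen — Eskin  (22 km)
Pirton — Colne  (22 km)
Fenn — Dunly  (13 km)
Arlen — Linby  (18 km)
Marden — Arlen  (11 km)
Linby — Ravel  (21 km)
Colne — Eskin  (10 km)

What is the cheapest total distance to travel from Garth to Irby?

52 km

Candidate routes:
Garth–Dunly–Fenn–Irby: 19+13+20 = 52
Garth–Dunly–Fenn–Arlen–Irby: 19+13+17+16 = 65
Cheapest is Garth–Dunly–Fenn–Irby at 52 km.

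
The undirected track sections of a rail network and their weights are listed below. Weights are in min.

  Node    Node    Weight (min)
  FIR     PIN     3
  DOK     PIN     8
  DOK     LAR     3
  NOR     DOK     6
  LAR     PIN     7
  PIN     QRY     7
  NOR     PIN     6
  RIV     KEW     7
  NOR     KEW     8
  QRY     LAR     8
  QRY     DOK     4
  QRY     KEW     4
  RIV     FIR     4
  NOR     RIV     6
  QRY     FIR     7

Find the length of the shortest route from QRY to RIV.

11 min

Running Dijkstra from QRY:
QRY: 0
DOK: 4  (via QRY)
KEW: 4  (via QRY)
LAR: 7  (via DOK)
PIN: 7  (via QRY)
FIR: 7  (via QRY)
NOR: 10  (via DOK)
RIV: 11  (via KEW)
Shortest route: QRY–KEW–RIV = 11 min.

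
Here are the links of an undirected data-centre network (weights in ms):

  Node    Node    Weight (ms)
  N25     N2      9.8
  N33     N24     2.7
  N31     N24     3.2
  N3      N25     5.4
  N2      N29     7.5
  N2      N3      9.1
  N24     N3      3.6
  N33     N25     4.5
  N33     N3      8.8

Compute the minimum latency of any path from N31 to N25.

10.4 ms

Enumerating some paths:
N31 - N24 - N33 - N25: 3.2+2.7+4.5 = 10.4
N31 - N24 - N3 - N25: 3.2+3.6+5.4 = 12.2
Cheapest is N31 - N24 - N33 - N25 at 10.4 ms.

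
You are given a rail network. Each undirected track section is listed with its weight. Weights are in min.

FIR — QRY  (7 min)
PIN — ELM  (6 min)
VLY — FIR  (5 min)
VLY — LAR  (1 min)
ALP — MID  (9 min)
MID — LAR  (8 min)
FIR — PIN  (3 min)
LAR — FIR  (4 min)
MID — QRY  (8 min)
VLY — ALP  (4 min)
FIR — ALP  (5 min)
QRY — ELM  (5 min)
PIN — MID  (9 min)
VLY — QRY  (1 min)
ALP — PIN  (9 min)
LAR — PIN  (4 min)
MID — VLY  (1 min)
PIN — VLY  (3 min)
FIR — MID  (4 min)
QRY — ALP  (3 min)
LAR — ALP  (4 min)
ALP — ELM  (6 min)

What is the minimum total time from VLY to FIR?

5 min

Enumerating some paths:
VLY - PIN - FIR: 3+3 = 6
VLY - FIR: 5 = 5
The minimum is 5 min via VLY - FIR.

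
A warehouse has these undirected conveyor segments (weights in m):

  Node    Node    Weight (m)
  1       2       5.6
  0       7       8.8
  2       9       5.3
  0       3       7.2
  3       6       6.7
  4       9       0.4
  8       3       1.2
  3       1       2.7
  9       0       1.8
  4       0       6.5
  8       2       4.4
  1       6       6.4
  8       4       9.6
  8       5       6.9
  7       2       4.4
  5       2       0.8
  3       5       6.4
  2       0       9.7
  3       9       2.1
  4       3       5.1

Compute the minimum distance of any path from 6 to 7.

Settle nodes by increasing distance from 6:
6: 0
1: 6.4  (via 6)
3: 6.7  (via 6)
8: 7.9  (via 3)
9: 8.8  (via 3)
4: 9.2  (via 9)
0: 10.6  (via 9)
2: 12  (via 1)
5: 12.8  (via 2)
7: 16.4  (via 2)
Shortest route: 6 → 1 → 2 → 7 = 16.4 m.

16.4 m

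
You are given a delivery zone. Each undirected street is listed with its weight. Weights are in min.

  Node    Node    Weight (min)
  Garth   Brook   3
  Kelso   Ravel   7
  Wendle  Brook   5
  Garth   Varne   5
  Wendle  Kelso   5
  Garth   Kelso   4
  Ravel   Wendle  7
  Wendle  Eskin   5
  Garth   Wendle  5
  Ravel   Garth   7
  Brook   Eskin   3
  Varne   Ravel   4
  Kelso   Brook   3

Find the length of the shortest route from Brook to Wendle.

5 min

Running Dijkstra from Brook:
Brook: 0
Eskin: 3  (via Brook)
Garth: 3  (via Brook)
Kelso: 3  (via Brook)
Wendle: 5  (via Brook)
Shortest route: Brook–Wendle = 5 min.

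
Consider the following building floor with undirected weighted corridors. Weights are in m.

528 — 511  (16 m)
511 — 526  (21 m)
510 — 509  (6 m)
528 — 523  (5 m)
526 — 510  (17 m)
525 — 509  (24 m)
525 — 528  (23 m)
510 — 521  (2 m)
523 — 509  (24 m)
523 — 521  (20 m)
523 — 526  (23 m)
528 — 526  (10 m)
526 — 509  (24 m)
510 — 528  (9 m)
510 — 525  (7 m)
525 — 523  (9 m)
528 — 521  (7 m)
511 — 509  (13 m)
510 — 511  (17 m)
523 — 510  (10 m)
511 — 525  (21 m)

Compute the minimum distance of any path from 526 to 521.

Compare a few routes:
526–510–521: 17+2 = 19
526–528–521: 10+7 = 17
526–528–523–510–521: 10+5+10+2 = 27
526–528–510–521: 10+9+2 = 21
Cheapest is 526–528–521 at 17 m.

17 m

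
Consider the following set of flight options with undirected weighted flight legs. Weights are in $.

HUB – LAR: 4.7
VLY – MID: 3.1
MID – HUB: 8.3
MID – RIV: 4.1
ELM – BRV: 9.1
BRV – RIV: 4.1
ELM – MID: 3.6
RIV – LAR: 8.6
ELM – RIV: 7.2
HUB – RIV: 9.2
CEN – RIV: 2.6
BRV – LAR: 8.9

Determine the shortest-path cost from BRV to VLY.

$11.3

Settle nodes by increasing distance from BRV:
BRV: 0
RIV: 4.1  (via BRV)
CEN: 6.7  (via RIV)
MID: 8.2  (via RIV)
LAR: 8.9  (via BRV)
ELM: 9.1  (via BRV)
VLY: 11.3  (via MID)
Shortest route: BRV–RIV–MID–VLY = $11.3.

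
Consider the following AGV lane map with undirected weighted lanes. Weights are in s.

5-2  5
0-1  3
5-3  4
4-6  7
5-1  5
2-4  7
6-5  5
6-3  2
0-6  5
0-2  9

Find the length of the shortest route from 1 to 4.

Shortest distances from 1:
1: 0
0: 3  (via 1)
5: 5  (via 1)
6: 8  (via 0)
3: 9  (via 5)
2: 10  (via 5)
4: 15  (via 6)
Shortest route: 1–0–6–4 = 15 s.

15 s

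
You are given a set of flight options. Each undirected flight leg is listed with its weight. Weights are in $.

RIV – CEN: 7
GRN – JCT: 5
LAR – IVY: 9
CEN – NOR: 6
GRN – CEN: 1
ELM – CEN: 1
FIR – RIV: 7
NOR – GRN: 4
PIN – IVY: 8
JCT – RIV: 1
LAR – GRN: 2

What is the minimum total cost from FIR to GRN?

$13

Candidate routes:
FIR–RIV–JCT–GRN: 7+1+5 = 13
FIR–RIV–CEN–GRN: 7+7+1 = 15
Cheapest is FIR–RIV–JCT–GRN at $13.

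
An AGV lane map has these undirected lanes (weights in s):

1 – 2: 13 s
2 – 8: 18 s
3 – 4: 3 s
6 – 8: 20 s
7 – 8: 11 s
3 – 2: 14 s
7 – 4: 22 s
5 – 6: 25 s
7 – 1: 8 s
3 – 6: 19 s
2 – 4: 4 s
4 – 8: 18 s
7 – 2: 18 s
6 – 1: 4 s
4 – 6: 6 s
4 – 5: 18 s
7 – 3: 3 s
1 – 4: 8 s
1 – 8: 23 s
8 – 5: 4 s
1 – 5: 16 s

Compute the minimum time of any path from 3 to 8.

Running Dijkstra from 3:
3: 0
4: 3  (via 3)
7: 3  (via 3)
2: 7  (via 4)
6: 9  (via 4)
1: 11  (via 4)
8: 14  (via 7)
Shortest route: 3 → 7 → 8 = 14 s.

14 s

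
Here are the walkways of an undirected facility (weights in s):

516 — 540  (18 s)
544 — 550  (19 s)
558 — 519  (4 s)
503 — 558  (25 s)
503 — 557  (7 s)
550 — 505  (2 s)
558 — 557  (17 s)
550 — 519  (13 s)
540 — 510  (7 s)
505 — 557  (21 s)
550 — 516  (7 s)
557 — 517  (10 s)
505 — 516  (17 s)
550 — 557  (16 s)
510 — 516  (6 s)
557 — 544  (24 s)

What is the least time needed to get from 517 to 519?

31 s

Running Dijkstra from 517:
517: 0
557: 10  (via 517)
503: 17  (via 557)
550: 26  (via 557)
558: 27  (via 557)
505: 28  (via 550)
519: 31  (via 558)
Shortest route: 517–557–558–519 = 31 s.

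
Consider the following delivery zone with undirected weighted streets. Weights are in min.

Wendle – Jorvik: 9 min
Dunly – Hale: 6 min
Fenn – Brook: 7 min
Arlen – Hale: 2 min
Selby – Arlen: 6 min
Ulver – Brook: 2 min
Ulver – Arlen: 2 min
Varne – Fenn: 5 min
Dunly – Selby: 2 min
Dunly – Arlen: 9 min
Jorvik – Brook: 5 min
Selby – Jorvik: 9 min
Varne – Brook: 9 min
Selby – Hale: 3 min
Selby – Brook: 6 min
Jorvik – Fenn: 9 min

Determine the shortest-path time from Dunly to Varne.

Running Dijkstra from Dunly:
Dunly: 0
Selby: 2  (via Dunly)
Hale: 5  (via Selby)
Arlen: 7  (via Hale)
Brook: 8  (via Selby)
Ulver: 9  (via Arlen)
Jorvik: 11  (via Selby)
Fenn: 15  (via Brook)
Varne: 17  (via Brook)
Shortest route: Dunly–Selby–Brook–Varne = 17 min.

17 min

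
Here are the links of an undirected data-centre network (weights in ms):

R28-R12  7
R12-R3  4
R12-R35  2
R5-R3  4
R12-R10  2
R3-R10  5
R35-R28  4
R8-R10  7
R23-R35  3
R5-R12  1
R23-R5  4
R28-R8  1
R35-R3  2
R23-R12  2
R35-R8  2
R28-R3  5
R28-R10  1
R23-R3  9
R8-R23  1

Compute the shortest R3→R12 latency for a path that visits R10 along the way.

Best R3 to R10: R3 → R10 costing 5
Shortest R10→R12: R10 → R12 = 2
Total via R10: 5 + 2 = 7 ms.

7 ms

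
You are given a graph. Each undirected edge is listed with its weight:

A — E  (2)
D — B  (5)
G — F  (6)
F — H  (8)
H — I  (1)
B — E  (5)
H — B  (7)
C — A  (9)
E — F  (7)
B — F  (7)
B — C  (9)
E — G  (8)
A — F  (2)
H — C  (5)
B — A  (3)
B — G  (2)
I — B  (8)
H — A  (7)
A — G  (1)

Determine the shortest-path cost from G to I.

9

Running Dijkstra from G:
G: 0
A: 1  (via G)
B: 2  (via G)
E: 3  (via A)
F: 3  (via A)
D: 7  (via B)
H: 8  (via A)
I: 9  (via H)
Shortest route: G–A–H–I = 9.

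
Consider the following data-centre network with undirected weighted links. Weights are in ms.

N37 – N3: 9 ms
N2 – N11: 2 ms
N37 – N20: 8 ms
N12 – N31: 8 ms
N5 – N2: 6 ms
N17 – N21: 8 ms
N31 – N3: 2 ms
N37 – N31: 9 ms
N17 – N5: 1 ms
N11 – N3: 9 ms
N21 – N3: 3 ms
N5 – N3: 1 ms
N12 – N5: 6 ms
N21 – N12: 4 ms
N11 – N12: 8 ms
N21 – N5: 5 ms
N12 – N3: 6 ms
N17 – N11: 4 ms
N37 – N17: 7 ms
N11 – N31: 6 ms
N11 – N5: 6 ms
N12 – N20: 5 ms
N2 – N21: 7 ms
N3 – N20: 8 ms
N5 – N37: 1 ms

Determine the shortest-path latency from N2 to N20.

Compare a few routes:
N2 - N5 - N3 - N20: 6+1+8 = 15
N2 - N21 - N12 - N20: 7+4+5 = 16
N2 - N11 - N17 - N5 - N3 - N20: 2+4+1+1+8 = 16
N2 - N11 - N17 - N5 - N37 - N20: 2+4+1+1+8 = 16
Cheapest is N2 - N5 - N3 - N20 at 15 ms.

15 ms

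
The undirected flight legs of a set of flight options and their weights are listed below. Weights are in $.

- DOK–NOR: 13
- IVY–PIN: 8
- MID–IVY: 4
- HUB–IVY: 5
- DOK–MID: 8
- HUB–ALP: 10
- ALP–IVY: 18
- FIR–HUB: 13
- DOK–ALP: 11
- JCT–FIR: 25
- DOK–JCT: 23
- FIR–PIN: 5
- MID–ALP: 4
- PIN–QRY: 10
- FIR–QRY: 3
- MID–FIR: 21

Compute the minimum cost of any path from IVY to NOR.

Shortest distances from IVY:
IVY: 0
MID: 4  (via IVY)
HUB: 5  (via IVY)
ALP: 8  (via MID)
PIN: 8  (via IVY)
DOK: 12  (via MID)
FIR: 13  (via PIN)
QRY: 16  (via FIR)
NOR: 25  (via DOK)
Shortest route: IVY → MID → DOK → NOR = $25.

$25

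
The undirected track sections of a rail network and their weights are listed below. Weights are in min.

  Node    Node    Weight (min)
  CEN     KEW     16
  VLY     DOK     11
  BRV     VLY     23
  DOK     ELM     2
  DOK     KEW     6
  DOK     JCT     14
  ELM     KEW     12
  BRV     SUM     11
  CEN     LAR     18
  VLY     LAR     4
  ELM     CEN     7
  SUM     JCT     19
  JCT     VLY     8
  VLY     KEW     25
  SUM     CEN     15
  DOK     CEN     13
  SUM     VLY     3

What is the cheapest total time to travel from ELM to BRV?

27 min

Candidate routes:
ELM - CEN - SUM - BRV: 7+15+11 = 33
ELM - DOK - VLY - BRV: 2+11+23 = 36
ELM - DOK - VLY - SUM - BRV: 2+11+3+11 = 27
The minimum is 27 min via ELM - DOK - VLY - SUM - BRV.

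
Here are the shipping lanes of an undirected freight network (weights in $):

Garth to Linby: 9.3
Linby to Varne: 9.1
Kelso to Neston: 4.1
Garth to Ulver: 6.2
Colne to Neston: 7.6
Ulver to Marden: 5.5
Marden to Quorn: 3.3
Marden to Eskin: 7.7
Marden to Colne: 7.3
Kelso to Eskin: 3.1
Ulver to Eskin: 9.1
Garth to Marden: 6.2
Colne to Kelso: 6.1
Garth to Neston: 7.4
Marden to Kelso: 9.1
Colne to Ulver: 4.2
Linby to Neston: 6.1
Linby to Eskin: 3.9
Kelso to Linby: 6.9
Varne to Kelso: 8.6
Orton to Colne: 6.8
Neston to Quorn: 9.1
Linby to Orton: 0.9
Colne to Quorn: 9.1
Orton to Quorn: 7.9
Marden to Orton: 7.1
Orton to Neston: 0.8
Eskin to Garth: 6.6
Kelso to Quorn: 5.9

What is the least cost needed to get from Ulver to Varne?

Shortest distances from Ulver:
Ulver: 0
Colne: 4.2  (via Ulver)
Marden: 5.5  (via Ulver)
Garth: 6.2  (via Ulver)
Quorn: 8.8  (via Marden)
Eskin: 9.1  (via Ulver)
Kelso: 10.3  (via Colne)
Orton: 11  (via Colne)
Neston: 11.8  (via Colne)
Linby: 11.9  (via Orton)
Varne: 18.9  (via Kelso)
Shortest route: Ulver → Colne → Kelso → Varne = $18.9.

$18.9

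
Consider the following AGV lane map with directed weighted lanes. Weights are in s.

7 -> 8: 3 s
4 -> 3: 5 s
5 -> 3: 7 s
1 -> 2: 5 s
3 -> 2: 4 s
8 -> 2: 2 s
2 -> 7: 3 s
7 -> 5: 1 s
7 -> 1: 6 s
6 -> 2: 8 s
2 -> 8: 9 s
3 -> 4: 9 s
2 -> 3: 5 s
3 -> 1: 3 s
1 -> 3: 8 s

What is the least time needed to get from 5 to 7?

14 s

Enumerating some paths:
5 - 3 - 2 - 7: 7+4+3 = 14
5 - 3 - 1 - 2 - 7: 7+3+5+3 = 18
Cheapest is 5 - 3 - 2 - 7 at 14 s.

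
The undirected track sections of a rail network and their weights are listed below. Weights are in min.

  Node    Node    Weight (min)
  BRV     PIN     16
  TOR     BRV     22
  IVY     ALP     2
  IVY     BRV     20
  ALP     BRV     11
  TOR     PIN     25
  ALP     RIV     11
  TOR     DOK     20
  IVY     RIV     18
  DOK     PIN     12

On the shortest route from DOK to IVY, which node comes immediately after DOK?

Enumerating some paths:
DOK–PIN–BRV–ALP–IVY: 12+16+11+2 = 41
DOK–PIN–BRV–IVY: 12+16+20 = 48
The minimum is 41 min via DOK–PIN–BRV–ALP–IVY.
So from DOK the first move is to PIN.

PIN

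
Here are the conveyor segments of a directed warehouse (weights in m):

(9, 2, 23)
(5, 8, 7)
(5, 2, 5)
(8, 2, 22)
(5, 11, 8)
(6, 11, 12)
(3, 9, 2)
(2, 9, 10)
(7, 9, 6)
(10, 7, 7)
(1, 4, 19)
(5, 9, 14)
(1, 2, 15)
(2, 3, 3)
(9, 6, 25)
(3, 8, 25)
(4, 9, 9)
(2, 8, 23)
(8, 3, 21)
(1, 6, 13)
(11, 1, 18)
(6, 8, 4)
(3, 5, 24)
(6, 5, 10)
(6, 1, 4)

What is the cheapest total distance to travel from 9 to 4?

48 m

Candidate routes:
9 - 6 - 11 - 1 - 4: 25+12+18+19 = 74
9 - 6 - 1 - 4: 25+4+19 = 48
9 - 6 - 5 - 11 - 1 - 4: 25+10+8+18+19 = 80
9 - 2 - 3 - 5 - 11 - 1 - 4: 23+3+24+8+18+19 = 95
Cheapest is 9 - 6 - 1 - 4 at 48 m.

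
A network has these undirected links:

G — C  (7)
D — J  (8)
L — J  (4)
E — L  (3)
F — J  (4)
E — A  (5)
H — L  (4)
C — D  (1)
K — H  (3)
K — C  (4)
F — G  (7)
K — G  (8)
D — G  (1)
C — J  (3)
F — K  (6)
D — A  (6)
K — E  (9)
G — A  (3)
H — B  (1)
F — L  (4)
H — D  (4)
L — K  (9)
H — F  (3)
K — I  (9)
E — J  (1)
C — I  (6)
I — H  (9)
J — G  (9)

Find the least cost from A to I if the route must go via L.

Shortest A→L: A → E → L = 8
Shortest L→I: L → H → I = 13
Total via L: 8 + 13 = 21.

21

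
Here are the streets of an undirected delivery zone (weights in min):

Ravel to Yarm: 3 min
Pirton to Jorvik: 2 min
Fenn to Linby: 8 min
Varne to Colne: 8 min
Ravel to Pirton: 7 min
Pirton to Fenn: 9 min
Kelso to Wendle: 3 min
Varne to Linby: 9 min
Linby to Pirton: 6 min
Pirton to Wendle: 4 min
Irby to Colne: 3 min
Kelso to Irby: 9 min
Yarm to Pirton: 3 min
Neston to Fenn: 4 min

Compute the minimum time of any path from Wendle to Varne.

19 min

Candidate routes:
Wendle–Pirton–Linby–Varne: 4+6+9 = 19
Wendle–Kelso–Irby–Colne–Varne: 3+9+3+8 = 23
Cheapest is Wendle–Pirton–Linby–Varne at 19 min.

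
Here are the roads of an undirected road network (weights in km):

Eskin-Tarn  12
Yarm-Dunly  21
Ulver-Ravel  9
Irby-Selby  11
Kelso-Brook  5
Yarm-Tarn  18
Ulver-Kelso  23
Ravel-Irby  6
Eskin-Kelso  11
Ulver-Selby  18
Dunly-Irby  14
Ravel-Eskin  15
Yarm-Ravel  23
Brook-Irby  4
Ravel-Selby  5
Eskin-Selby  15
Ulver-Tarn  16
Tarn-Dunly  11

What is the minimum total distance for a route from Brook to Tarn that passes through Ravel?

Shortest Brook→Ravel: Brook → Irby → Ravel = 10
Best Ravel to Tarn: Ravel → Ulver → Tarn costing 25
Total via Ravel: 10 + 25 = 35 km.

35 km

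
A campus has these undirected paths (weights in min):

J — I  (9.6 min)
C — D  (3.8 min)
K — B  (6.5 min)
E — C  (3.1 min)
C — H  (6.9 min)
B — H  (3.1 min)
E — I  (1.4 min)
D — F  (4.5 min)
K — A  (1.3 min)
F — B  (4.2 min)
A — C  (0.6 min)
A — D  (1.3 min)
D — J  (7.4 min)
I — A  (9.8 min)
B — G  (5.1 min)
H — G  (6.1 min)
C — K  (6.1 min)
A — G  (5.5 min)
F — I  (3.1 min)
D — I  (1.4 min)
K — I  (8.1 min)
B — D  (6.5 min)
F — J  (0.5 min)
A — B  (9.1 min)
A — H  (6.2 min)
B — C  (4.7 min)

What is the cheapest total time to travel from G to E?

9.2 min

Running Dijkstra from G:
G: 0
B: 5.1  (via G)
A: 5.5  (via G)
C: 6.1  (via A)
H: 6.1  (via G)
D: 6.8  (via A)
K: 6.8  (via A)
I: 8.2  (via D)
E: 9.2  (via C)
Shortest route: G–A–C–E = 9.2 min.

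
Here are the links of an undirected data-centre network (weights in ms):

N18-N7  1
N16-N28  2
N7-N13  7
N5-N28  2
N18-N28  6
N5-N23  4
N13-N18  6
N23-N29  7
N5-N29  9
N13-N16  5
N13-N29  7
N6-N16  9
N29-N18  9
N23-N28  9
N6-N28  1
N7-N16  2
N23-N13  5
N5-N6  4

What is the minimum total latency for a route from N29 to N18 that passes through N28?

Best N29 to N28: N29 → N5 → N28 costing 11
Best N28 to N18: N28 → N16 → N7 → N18 costing 5
Total via N28: 11 + 5 = 16 ms.

16 ms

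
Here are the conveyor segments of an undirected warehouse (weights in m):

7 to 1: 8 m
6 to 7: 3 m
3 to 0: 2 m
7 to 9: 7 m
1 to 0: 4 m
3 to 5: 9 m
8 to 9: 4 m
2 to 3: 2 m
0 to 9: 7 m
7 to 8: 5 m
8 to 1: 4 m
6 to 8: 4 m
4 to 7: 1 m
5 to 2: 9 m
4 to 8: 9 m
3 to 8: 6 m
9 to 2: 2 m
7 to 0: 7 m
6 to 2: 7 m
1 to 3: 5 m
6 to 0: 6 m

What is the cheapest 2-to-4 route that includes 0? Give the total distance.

Best 2 to 0: 2 → 3 → 0 costing 4
Best 0 to 4: 0 → 7 → 4 costing 8
Total via 0: 4 + 8 = 12 m.

12 m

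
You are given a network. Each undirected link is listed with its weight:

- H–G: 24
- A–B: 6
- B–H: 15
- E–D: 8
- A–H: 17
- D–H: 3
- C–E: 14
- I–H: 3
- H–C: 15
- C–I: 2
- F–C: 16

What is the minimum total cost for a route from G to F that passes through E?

Best G to E: G → H → D → E costing 35
Shortest E→F: E → C → F = 30
Total via E: 35 + 30 = 65.

65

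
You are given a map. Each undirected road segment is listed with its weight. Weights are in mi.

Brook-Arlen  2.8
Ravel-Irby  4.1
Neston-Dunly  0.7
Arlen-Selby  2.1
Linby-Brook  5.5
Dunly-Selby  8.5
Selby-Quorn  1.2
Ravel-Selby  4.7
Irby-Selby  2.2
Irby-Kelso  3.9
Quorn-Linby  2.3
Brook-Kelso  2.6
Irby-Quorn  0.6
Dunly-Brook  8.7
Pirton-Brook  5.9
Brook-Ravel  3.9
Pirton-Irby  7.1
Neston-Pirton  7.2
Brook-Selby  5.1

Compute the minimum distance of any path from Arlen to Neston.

11.3 mi

Enumerating some paths:
Arlen–Brook–Dunly–Neston: 2.8+8.7+0.7 = 12.2
Arlen–Brook–Pirton–Neston: 2.8+5.9+7.2 = 15.9
Arlen–Selby–Dunly–Neston: 2.1+8.5+0.7 = 11.3
The minimum is 11.3 mi via Arlen–Selby–Dunly–Neston.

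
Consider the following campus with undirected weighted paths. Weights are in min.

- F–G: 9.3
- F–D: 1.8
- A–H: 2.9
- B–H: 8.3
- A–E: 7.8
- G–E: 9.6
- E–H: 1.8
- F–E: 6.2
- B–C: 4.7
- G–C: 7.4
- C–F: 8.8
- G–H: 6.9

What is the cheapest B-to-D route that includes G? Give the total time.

Shortest B→G: B–C–G = 12.1
Shortest G→D: G–F–D = 11.1
Total via G: 12.1 + 11.1 = 23.2 min.

23.2 min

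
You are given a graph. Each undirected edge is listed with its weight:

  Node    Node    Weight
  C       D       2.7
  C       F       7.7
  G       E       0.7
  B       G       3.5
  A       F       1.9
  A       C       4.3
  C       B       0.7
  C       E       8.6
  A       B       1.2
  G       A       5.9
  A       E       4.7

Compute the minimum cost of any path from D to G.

6.9

Settle nodes by increasing distance from D:
D: 0
C: 2.7  (via D)
B: 3.4  (via C)
A: 4.6  (via B)
F: 6.5  (via A)
G: 6.9  (via B)
Shortest route: D → C → B → G = 6.9.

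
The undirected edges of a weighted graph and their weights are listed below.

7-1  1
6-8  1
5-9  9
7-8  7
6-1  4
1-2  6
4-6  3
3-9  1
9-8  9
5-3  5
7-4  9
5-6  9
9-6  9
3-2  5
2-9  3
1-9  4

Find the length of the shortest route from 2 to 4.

Compare a few routes:
2–9–6–4: 3+9+3 = 15
2–9–1–6–4: 3+4+4+3 = 14
2–1–6–4: 6+4+3 = 13
The minimum is 13 via 2–1–6–4.

13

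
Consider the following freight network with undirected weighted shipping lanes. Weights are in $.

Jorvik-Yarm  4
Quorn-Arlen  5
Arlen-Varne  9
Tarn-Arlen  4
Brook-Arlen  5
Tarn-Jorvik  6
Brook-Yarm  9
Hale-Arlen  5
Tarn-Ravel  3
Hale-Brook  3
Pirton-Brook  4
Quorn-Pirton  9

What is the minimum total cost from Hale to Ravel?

$12

Settle nodes by increasing distance from Hale:
Hale: 0
Brook: 3  (via Hale)
Arlen: 5  (via Hale)
Pirton: 7  (via Brook)
Tarn: 9  (via Arlen)
Quorn: 10  (via Arlen)
Yarm: 12  (via Brook)
Ravel: 12  (via Tarn)
Shortest route: Hale–Arlen–Tarn–Ravel = $12.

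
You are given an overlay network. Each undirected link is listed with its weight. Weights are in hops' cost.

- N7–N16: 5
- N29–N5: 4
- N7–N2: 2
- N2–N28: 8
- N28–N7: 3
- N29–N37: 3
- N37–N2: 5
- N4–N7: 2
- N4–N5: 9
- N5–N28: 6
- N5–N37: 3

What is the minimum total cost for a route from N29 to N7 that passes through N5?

Shortest N29→N5: N29–N5 = 4
Shortest N5→N7: N5–N28–N7 = 9
Total via N5: 4 + 9 = 13 hops' cost.

13 hops' cost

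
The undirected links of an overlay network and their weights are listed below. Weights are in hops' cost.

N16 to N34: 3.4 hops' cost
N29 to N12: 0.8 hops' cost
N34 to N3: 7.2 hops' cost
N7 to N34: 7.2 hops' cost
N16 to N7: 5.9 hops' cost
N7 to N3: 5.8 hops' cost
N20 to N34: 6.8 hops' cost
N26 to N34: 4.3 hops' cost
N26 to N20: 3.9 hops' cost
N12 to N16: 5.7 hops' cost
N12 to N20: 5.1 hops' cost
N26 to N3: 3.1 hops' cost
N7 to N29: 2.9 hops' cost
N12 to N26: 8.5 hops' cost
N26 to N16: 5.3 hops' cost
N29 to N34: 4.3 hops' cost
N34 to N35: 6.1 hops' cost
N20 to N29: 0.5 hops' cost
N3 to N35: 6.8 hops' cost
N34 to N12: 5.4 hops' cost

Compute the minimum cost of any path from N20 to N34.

4.8 hops' cost

Running Dijkstra from N20:
N20: 0
N29: 0.5  (via N20)
N12: 1.3  (via N29)
N7: 3.4  (via N29)
N26: 3.9  (via N20)
N34: 4.8  (via N29)
Shortest route: N20–N29–N34 = 4.8 hops' cost.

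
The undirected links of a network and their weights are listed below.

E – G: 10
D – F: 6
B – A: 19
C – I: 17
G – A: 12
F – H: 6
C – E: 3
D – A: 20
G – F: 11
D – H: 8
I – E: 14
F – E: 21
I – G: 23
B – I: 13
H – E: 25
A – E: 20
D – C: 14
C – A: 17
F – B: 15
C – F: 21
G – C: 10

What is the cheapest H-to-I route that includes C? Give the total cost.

Best H to C: H → D → C costing 22
Best C to I: C → I costing 17
Total via C: 22 + 17 = 39.

39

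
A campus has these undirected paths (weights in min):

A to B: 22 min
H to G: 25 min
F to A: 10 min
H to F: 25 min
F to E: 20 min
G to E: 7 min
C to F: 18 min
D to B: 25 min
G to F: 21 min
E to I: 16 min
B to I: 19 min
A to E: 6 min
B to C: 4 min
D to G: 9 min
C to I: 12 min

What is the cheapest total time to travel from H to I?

48 min

Candidate routes:
H - F - C - I: 25+18+12 = 55
H - F - A - E - I: 25+10+6+16 = 57
H - G - E - I: 25+7+16 = 48
The minimum is 48 min via H - G - E - I.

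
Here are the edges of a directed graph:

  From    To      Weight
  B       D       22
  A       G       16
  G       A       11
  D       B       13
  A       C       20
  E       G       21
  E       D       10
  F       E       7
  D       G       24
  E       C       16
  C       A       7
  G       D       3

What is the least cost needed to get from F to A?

Shortest distances from F:
F: 0
E: 7  (via F)
D: 17  (via E)
C: 23  (via E)
G: 28  (via E)
A: 30  (via C)
Shortest route: F → E → C → A = 30.

30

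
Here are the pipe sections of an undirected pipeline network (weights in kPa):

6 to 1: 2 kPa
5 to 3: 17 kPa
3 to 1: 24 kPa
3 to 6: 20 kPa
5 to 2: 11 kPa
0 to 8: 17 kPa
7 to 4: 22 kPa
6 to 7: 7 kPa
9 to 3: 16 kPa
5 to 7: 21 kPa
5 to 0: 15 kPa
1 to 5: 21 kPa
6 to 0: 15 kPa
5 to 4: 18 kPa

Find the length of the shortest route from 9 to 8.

65 kPa

Candidate routes:
9 → 3 → 5 → 0 → 8: 16+17+15+17 = 65
9 → 3 → 6 → 0 → 8: 16+20+15+17 = 68
Cheapest is 9 → 3 → 5 → 0 → 8 at 65 kPa.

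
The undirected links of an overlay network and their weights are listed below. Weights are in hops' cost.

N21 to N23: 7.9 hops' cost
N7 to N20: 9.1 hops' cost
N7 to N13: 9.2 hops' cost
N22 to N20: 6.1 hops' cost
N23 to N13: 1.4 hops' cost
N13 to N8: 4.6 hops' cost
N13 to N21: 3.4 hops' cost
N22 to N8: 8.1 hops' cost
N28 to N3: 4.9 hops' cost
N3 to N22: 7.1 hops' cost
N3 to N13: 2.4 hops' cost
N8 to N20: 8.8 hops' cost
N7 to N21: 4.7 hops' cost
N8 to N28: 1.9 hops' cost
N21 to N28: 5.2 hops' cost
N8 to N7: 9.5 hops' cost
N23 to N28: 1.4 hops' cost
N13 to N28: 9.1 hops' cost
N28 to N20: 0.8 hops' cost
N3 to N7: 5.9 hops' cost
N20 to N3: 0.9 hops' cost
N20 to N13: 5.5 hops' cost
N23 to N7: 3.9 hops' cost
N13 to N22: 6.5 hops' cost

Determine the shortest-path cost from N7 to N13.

Shortest distances from N7:
N7: 0
N23: 3.9  (via N7)
N21: 4.7  (via N7)
N28: 5.3  (via N23)
N13: 5.3  (via N23)
Shortest route: N7–N23–N13 = 5.3 hops' cost.

5.3 hops' cost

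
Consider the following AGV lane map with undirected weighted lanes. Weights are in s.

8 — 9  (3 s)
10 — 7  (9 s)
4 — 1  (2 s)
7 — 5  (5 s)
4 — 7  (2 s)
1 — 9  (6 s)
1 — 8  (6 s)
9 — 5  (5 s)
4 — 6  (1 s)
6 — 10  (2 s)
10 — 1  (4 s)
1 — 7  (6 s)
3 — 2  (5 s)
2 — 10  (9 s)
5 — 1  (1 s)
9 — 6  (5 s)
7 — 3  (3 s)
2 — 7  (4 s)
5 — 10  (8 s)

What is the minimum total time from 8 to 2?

Enumerating some paths:
8 → 9 → 6 → 4 → 7 → 2: 3+5+1+2+4 = 15
8 → 1 → 5 → 7 → 2: 6+1+5+4 = 16
8 → 1 → 7 → 2: 6+6+4 = 16
8 → 1 → 4 → 7 → 2: 6+2+2+4 = 14
The minimum is 14 s via 8 → 1 → 4 → 7 → 2.

14 s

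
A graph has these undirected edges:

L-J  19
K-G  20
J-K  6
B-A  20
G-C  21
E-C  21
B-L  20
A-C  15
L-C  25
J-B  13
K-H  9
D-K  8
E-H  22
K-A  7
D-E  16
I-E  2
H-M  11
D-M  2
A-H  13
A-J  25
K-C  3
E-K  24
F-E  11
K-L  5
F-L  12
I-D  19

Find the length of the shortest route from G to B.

Enumerating some paths:
G → K → J → B: 20+6+13 = 39
G → C → K → J → B: 21+3+6+13 = 43
G → K → L → B: 20+5+20 = 45
G → K → A → B: 20+7+20 = 47
The minimum is 39 via G → K → J → B.

39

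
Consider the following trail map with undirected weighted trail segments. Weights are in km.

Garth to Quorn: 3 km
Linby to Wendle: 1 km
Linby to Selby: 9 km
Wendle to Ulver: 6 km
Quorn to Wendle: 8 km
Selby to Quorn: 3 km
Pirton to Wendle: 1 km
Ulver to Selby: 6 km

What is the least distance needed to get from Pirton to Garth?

12 km

Running Dijkstra from Pirton:
Pirton: 0
Wendle: 1  (via Pirton)
Linby: 2  (via Wendle)
Ulver: 7  (via Wendle)
Quorn: 9  (via Wendle)
Selby: 11  (via Linby)
Garth: 12  (via Quorn)
Shortest route: Pirton → Wendle → Quorn → Garth = 12 km.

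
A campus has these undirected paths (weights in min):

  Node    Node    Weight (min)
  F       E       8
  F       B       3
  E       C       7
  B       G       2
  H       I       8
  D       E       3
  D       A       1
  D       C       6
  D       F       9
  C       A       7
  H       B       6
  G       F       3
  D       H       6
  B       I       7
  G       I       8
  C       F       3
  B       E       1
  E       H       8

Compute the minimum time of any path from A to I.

Candidate routes:
A–D–E–B–G–I: 1+3+1+2+8 = 15
A–D–H–I: 1+6+8 = 15
A–D–E–B–I: 1+3+1+7 = 12
Cheapest is A–D–E–B–I at 12 min.

12 min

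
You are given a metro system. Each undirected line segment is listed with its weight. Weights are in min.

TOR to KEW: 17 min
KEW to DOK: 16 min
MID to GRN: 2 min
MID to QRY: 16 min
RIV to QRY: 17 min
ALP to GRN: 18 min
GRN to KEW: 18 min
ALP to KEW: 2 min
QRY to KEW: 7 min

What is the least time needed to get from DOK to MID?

36 min

Compare a few routes:
DOK–KEW–GRN–MID: 16+18+2 = 36
DOK–KEW–ALP–GRN–MID: 16+2+18+2 = 38
Cheapest is DOK–KEW–GRN–MID at 36 min.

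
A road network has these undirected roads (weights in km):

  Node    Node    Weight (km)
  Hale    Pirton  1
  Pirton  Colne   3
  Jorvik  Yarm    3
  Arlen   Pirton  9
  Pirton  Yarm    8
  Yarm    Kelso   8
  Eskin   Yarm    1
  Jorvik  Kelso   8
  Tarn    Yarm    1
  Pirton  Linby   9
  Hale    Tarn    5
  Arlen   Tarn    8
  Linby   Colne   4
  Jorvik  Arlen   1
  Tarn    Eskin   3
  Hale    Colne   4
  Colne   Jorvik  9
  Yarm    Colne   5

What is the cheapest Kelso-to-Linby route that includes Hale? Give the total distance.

22 km

Shortest Kelso→Hale: Kelso → Yarm → Tarn → Hale = 14
Shortest Hale→Linby: Hale → Colne → Linby = 8
Total via Hale: 14 + 8 = 22 km.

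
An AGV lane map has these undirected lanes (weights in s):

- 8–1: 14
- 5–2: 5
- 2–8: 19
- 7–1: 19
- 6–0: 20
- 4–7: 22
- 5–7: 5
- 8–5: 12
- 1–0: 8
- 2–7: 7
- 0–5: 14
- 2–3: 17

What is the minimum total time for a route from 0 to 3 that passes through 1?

51 s

Best 0 to 1: 0–1 costing 8
Shortest 1→3: 1–7–2–3 = 43
Total via 1: 8 + 43 = 51 s.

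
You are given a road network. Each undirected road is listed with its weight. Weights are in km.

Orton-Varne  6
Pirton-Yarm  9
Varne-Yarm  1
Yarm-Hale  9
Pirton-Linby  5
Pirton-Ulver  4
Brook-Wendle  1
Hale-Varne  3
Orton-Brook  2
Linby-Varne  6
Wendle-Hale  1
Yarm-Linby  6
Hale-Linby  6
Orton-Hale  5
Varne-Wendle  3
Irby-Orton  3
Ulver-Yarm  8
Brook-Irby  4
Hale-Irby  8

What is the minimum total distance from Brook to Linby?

Enumerating some paths:
Brook - Wendle - Varne - Yarm - Linby: 1+3+1+6 = 11
Brook - Wendle - Hale - Varne - Linby: 1+1+3+6 = 11
Brook - Wendle - Hale - Linby: 1+1+6 = 8
Brook - Wendle - Varne - Linby: 1+3+6 = 10
The minimum is 8 km via Brook - Wendle - Hale - Linby.

8 km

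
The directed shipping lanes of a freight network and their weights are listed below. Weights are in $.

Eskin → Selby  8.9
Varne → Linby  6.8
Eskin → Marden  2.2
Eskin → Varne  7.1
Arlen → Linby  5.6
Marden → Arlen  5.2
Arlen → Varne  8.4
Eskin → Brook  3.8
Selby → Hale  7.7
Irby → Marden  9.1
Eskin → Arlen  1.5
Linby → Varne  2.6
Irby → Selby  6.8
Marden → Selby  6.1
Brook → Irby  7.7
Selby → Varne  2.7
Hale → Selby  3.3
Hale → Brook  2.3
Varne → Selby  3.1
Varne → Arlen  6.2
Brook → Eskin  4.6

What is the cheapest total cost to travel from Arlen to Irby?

$29

Enumerating some paths:
Arlen - Varne - Selby - Hale - Brook - Irby: 8.4+3.1+7.7+2.3+7.7 = 29.2
Arlen - Linby - Varne - Selby - Hale - Brook - Irby: 5.6+2.6+3.1+7.7+2.3+7.7 = 29
The minimum is $29 via Arlen - Linby - Varne - Selby - Hale - Brook - Irby.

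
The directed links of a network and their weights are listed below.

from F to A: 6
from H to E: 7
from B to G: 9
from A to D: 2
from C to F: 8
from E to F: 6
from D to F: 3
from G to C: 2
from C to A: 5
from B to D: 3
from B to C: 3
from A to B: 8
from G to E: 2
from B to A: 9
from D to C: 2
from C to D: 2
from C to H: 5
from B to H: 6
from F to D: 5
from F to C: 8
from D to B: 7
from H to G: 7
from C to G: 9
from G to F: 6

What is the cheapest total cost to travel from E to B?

18

Shortest distances from E:
E: 0
F: 6  (via E)
D: 11  (via F)
A: 12  (via F)
C: 13  (via D)
B: 18  (via D)
Shortest route: E–F–D–B = 18.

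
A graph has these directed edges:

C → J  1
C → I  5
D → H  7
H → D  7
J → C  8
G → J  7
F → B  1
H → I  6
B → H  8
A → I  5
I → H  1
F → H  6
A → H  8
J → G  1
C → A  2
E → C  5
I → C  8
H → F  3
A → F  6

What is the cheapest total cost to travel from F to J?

21

Candidate routes:
F → H → I → C → J: 6+6+8+1 = 21
F → B → H → I → C → J: 1+8+6+8+1 = 24
The minimum is 21 via F → H → I → C → J.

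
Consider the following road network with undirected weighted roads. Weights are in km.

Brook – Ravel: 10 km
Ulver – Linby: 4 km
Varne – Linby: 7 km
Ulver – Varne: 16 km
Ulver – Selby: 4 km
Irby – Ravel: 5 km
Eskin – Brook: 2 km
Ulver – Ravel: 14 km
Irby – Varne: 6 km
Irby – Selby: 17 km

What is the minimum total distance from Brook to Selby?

28 km

Compare a few routes:
Brook → Ravel → Irby → Selby: 10+5+17 = 32
Brook → Ravel → Ulver → Selby: 10+14+4 = 28
Brook → Ravel → Irby → Varne → Linby → Ulver → Selby: 10+5+6+7+4+4 = 36
Cheapest is Brook → Ravel → Ulver → Selby at 28 km.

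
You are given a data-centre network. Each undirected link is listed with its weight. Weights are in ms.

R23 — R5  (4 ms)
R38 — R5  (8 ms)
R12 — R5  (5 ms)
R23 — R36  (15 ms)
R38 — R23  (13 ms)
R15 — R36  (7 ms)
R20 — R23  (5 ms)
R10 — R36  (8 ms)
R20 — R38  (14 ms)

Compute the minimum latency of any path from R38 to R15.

34 ms

Running Dijkstra from R38:
R38: 0
R5: 8  (via R38)
R23: 12  (via R5)
R12: 13  (via R5)
R20: 14  (via R38)
R36: 27  (via R23)
R15: 34  (via R36)
Shortest route: R38–R5–R23–R36–R15 = 34 ms.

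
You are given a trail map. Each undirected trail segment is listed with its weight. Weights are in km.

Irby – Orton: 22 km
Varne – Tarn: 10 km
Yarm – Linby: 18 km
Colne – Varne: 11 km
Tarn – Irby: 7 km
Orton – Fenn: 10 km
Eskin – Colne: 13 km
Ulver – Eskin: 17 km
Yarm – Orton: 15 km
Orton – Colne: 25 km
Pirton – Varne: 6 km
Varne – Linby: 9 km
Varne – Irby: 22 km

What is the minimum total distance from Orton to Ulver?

55 km

Running Dijkstra from Orton:
Orton: 0
Fenn: 10  (via Orton)
Yarm: 15  (via Orton)
Irby: 22  (via Orton)
Colne: 25  (via Orton)
Tarn: 29  (via Irby)
Linby: 33  (via Yarm)
Varne: 36  (via Colne)
Eskin: 38  (via Colne)
Pirton: 42  (via Varne)
Ulver: 55  (via Eskin)
Shortest route: Orton–Colne–Eskin–Ulver = 55 km.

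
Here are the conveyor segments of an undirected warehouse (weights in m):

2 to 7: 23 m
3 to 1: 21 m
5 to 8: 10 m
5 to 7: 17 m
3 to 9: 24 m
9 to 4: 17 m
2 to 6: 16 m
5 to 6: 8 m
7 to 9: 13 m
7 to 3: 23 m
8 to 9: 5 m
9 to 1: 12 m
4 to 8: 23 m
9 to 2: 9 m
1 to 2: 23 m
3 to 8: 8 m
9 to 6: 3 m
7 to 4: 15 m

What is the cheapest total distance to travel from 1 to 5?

Running Dijkstra from 1:
1: 0
9: 12  (via 1)
6: 15  (via 9)
8: 17  (via 9)
2: 21  (via 9)
3: 21  (via 1)
5: 23  (via 6)
Shortest route: 1 → 9 → 6 → 5 = 23 m.

23 m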